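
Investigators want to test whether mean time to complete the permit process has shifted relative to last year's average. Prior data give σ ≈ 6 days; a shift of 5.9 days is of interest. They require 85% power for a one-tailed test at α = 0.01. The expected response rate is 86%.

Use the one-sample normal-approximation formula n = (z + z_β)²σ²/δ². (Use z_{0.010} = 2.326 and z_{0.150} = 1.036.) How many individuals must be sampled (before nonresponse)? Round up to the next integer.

n = (z_α + z_β)² · σ² / δ²
  = (2.326 + 1.036)² · 6² / 5.9²
  = 11.3030 · 36 / 34.81
  = 11.69
Adjust for 86% response: 11.69 / 0.86 = 13.59.
Round up → n = 14.

n = 14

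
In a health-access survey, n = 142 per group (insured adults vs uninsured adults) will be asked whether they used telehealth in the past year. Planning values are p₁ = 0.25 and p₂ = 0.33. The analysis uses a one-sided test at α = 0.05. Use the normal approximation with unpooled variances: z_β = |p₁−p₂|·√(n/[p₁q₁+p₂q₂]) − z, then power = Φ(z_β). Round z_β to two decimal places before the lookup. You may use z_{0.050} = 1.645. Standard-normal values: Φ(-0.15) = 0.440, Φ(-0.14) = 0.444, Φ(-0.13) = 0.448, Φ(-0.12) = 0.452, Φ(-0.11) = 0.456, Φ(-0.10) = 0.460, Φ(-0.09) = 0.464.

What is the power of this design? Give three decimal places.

Power ≈ 0.440

z_β = |p₁−p₂|·√(n/[p₁q₁+p₂q₂]) − z_α
    = 0.08 · √(142/0.4086) − 1.645
    = 0.08 · 18.6421 − 1.645
    = 1.4914 − 1.645 = -0.1536 → -0.15
Power = Φ(-0.15) = 0.440.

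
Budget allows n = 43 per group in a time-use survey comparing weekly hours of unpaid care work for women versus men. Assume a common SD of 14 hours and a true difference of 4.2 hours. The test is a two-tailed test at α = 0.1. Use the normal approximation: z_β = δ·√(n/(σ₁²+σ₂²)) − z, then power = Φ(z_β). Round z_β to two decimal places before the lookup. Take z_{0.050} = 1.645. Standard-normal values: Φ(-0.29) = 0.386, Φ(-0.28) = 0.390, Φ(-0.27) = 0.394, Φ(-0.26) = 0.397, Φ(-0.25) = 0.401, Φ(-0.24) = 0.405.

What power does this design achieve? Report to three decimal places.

z_β = δ·√(n/(σ₁²+σ₂²)) − z_{α/2}
    = 4.2 · √(43/392) − 1.645
    = 4.2 · 0.33120 − 1.645
    = 1.3910 − 1.645 = -0.2540 → -0.25
Power = Φ(-0.25) = 0.401.

Power ≈ 0.401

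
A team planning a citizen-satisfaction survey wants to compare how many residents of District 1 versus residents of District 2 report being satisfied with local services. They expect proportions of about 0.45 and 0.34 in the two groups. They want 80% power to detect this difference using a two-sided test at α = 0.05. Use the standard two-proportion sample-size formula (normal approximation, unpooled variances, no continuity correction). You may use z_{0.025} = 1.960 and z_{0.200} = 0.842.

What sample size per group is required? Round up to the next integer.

n = (z_{α/2} + z_β)² · [p₁(1−p₁) + p₂(1−p₂)] / (p₁ − p₂)²
  = (1.960 + 0.842)² · (0.45·0.55 + 0.34·0.66) / (0.11)²
  = (2.802)² · (0.2475 + 0.2244) / 0.0121
  = 7.8512 · 0.4719 / 0.0121
  = 306.20
Round up → n = 307 per group.

n = 307 per group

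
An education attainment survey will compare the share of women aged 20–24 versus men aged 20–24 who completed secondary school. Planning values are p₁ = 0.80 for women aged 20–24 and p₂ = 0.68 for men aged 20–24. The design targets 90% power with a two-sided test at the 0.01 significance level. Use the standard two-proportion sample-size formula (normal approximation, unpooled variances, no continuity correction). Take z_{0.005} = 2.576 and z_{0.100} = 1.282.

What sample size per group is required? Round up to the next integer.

n = 391 per group

n = (z_{α/2} + z_β)² · [p₁(1−p₁) + p₂(1−p₂)] / (p₁ − p₂)²
  = (2.576 + 1.282)² · (0.80·0.20 + 0.68·0.32) / (0.12)²
  = (3.858)² · (0.1600 + 0.2176) / 0.0144
  = 14.8842 · 0.3776 / 0.0144
  = 390.30
Round up → n = 391 per group.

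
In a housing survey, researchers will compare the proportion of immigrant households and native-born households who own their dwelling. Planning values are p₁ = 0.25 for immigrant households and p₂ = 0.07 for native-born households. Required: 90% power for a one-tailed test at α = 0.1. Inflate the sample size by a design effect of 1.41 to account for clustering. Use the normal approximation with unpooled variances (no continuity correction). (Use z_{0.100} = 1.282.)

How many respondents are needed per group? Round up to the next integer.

n = (z_α + z_β)² · [p₁(1−p₁) + p₂(1−p₂)] / (p₁ − p₂)²
  = (1.282 + 1.282)² · (0.25·0.75 + 0.07·0.93) / (0.18)²
  = (2.564)² · (0.1875 + 0.0651) / 0.0324
  = 6.5741 · 0.2526 / 0.0324
  = 51.25
Design effect: 1.41 × 51.25 = 72.27.
Round up → n = 73 per group.

n = 73 per group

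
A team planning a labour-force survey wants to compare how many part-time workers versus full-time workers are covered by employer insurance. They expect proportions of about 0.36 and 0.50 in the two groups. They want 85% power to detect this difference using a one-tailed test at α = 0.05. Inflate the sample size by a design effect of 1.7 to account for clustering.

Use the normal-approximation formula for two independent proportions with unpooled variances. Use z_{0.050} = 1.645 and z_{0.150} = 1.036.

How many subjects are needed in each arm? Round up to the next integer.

n = 300 per group

n = (z_α + z_β)² · [p₁(1−p₁) + p₂(1−p₂)] / (p₁ − p₂)²
  = (1.645 + 1.036)² · (0.36·0.64 + 0.50·0.50) / (-0.14)²
  = (2.681)² · (0.2304 + 0.2500) / 0.0196
  = 7.1878 · 0.4804 / 0.0196
  = 176.17
Design effect: 1.7 × 176.17 = 299.49.
Round up → n = 300 per group.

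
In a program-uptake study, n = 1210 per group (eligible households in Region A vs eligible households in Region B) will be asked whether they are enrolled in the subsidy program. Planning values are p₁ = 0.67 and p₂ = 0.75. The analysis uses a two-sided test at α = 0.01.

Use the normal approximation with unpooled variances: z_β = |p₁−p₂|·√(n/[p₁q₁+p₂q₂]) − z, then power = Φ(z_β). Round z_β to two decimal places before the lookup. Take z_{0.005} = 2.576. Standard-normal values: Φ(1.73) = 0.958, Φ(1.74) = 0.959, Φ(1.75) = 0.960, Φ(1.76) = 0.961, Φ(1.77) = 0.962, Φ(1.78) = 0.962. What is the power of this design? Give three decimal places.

z_β = |p₁−p₂|·√(n/[p₁q₁+p₂q₂]) − z_{α/2}
    = 0.08 · √(1210/0.4086) − 2.576
    = 0.08 · 54.4181 − 2.576
    = 4.3534 − 2.576 = 1.7774 → 1.78
Power = Φ(1.78) = 0.962.

Power ≈ 0.962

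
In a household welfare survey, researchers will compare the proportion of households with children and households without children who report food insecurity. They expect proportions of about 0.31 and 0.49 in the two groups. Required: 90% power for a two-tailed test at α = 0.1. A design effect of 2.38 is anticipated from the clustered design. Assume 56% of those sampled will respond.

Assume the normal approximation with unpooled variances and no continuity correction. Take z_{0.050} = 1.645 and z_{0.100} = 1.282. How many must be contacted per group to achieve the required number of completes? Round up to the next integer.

n = (z_{α/2} + z_β)² · [p₁(1−p₁) + p₂(1−p₂)] / (p₁ − p₂)²
  = (1.645 + 1.282)² · (0.31·0.69 + 0.49·0.51) / (-0.18)²
  = (2.927)² · (0.2139 + 0.2499) / 0.0324
  = 8.5673 · 0.4638 / 0.0324
  = 122.64
Design effect: 2.38 × 122.64 = 291.88.
Adjust for 56% response: 291.88 / 0.56 = 521.22.
Round up → n = 522 per group.

n = 522 per group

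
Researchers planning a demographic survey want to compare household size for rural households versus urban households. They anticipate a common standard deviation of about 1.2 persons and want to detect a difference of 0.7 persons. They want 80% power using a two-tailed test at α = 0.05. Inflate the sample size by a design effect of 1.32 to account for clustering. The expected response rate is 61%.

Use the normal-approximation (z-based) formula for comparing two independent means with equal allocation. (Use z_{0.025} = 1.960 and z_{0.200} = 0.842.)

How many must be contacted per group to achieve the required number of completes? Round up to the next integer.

n = 100 per group

n = (z_{α/2} + z_β)² · (σ₁² + σ₂²) / δ²
  = (1.960 + 0.842)² · (2·1.2² = 2.88) / 0.7²
  = 7.8512 · 2.88 / 0.49
  = 46.15
Design effect: 1.32 × 46.15 = 60.91.
Adjust for 61% response: 60.91 / 0.61 = 99.86.
Round up → n = 100 per group.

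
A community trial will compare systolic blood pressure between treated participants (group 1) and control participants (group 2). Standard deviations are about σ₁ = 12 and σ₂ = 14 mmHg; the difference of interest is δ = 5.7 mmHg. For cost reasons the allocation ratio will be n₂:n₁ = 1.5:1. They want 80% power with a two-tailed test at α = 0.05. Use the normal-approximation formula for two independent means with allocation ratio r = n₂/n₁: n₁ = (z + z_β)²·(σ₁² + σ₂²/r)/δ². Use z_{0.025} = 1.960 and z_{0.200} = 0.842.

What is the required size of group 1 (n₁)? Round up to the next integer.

n₁ = 67

n₁ = (z_{α/2} + z_β)² · (σ₁² + σ₂²/r) / δ²
   = (1.960 + 0.842)² · (12² + 14²/1.5) / 5.7²
   = 7.8512 · (144 + 130.6667) / 32.49
   = 7.8512 · 274.6667 / 32.49
   = 66.37
Round up → n₁ = 67; n₂ = r·n₁ = 1.5 × 67 = 101.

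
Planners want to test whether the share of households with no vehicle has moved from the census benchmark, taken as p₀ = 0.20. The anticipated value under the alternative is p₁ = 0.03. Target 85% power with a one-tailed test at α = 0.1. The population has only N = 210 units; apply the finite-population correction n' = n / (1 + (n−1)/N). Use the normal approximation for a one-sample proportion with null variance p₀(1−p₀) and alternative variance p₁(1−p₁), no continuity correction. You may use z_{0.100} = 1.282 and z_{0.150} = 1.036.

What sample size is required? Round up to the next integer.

n = [z_α·√(p₀q₀) + z_β·√(p₁q₁)]² / (p₁ − p₀)²
  = [1.282·√(0.20·0.80) + 1.036·√(0.03·0.97)]² / (-0.17)²
  = [1.282·0.4000 + 1.036·0.1706]² / 0.0289
  = [0.6895]² / 0.0289
  = 16.45
Finite-population correction (N = 210): 16.45 / (1 + (16.45 − 1)/210) = 15.32.
Round up → n = 16.

n = 16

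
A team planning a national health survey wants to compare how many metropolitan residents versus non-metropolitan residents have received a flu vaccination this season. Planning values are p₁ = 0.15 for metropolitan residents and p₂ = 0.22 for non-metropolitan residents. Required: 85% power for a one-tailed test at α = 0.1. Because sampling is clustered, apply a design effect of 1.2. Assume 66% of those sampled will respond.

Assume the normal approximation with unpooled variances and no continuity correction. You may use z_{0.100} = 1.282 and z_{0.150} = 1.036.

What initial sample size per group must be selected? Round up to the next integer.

n = (z_α + z_β)² · [p₁(1−p₁) + p₂(1−p₂)] / (p₁ − p₂)²
  = (1.282 + 1.036)² · (0.15·0.85 + 0.22·0.78) / (-0.07)²
  = (2.318)² · (0.1275 + 0.1716) / 0.0049
  = 5.3731 · 0.2991 / 0.0049
  = 327.98
Design effect: 1.2 × 327.98 = 393.58.
Adjust for 66% response: 393.58 / 0.66 = 596.33.
Round up → n = 597 per group.

n = 597 per group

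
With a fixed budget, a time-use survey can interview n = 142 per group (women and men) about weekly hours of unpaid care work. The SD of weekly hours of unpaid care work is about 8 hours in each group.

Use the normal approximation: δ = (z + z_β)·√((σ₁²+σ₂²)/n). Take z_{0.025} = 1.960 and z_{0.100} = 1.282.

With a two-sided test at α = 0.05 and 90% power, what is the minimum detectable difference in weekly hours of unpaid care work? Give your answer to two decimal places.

δ = (z_{α/2} + z_β) · √((σ₁²+σ₂²)/n)
  = (1.960 + 1.282) · √(128/142)
  = 3.242 · √0.90141
  = 3.242 · 0.9494
  = 3.0780

Minimum detectable difference ≈ 3.08 hours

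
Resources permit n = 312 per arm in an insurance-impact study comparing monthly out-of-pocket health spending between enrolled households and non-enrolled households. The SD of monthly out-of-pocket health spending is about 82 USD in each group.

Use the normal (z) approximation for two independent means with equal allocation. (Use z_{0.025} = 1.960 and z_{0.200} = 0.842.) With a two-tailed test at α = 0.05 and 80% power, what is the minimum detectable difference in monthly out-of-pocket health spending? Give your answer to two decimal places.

Minimum detectable difference ≈ 18.40 USD

δ = (z_{α/2} + z_β) · √((σ₁²+σ₂²)/n)
  = (1.960 + 0.842) · √(13448/312)
  = 2.802 · √43.1026
  = 2.802 · 6.5653
  = 18.3958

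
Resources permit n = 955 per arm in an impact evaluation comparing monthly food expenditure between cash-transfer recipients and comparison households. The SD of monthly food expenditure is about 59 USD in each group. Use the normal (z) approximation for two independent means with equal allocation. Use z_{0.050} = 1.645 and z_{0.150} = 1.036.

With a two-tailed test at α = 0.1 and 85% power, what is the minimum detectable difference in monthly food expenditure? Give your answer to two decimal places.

δ = (z_{α/2} + z_β) · √((σ₁²+σ₂²)/n)
  = (1.645 + 1.036) · √(6962/955)
  = 2.681 · √7.2901
  = 2.681 · 2.7000
  = 7.2387

Minimum detectable difference ≈ 7.24 USD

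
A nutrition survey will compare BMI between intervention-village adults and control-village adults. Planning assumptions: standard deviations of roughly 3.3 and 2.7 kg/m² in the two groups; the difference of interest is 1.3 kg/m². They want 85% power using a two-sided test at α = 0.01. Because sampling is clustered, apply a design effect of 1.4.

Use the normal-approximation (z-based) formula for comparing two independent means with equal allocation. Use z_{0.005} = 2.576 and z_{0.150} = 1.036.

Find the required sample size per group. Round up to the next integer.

n = (z_{α/2} + z_β)² · (σ₁² + σ₂²) / δ²
  = (2.576 + 1.036)² · (3.3² + 2.7² = 18.18) / 1.3²
  = 13.0465 · 18.18 / 1.69
  = 140.35
Design effect: 1.4 × 140.35 = 196.49.
Round up → n = 197 per group.

n = 197 per group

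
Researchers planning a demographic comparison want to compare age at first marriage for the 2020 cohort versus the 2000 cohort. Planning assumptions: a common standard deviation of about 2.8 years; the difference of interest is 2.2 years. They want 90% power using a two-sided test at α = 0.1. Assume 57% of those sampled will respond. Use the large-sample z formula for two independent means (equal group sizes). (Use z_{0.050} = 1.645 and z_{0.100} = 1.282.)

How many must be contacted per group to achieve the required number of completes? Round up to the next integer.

n = 49 per group

n = (z_{α/2} + z_β)² · (σ₁² + σ₂²) / δ²
  = (1.645 + 1.282)² · (2·2.8² = 15.68) / 2.2²
  = 8.5673 · 15.68 / 4.84
  = 27.76
Adjust for 57% response: 27.76 / 0.57 = 48.69.
Round up → n = 49 per group.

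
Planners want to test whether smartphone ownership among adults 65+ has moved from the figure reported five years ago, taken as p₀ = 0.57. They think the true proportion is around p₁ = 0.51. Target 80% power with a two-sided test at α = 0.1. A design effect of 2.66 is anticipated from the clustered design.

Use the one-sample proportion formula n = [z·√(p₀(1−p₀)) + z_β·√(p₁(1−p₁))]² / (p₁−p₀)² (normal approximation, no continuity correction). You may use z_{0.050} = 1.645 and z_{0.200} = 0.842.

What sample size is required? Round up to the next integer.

n = [z_{α/2}·√(p₀q₀) + z_β·√(p₁q₁)]² / (p₁ − p₀)²
  = [1.645·√(0.57·0.43) + 0.842·√(0.51·0.49)]² / (-0.06)²
  = [1.645·0.4951 + 0.842·0.4999]² / 0.0036
  = [1.2353]² / 0.0036
  = 423.89
Design effect: 2.66 × 423.89 = 1127.55.
Round up → n = 1128.

n = 1128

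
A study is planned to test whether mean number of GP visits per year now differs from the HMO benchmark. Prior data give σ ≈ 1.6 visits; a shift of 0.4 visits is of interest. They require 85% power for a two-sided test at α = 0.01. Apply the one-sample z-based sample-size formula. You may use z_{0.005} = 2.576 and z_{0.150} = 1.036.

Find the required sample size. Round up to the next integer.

n = 209

n = (z_{α/2} + z_β)² · σ² / δ²
  = (2.576 + 1.036)² · 1.6² / 0.4²
  = 13.0465 · 2.56 / 0.16
  = 208.74
Round up → n = 209.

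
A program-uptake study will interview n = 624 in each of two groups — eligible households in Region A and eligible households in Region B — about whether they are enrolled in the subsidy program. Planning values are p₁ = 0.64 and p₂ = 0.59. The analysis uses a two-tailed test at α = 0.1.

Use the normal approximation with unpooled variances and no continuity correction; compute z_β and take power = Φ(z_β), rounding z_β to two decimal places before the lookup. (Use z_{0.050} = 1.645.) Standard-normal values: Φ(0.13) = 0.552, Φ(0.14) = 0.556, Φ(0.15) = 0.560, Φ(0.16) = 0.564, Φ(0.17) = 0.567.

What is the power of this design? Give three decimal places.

z_β = |p₁−p₂|·√(n/[p₁q₁+p₂q₂]) − z_{α/2}
    = 0.05 · √(624/0.4723) − 1.645
    = 0.05 · 36.3482 − 1.645
    = 1.8174 − 1.645 = 0.1724 → 0.17
Power = Φ(0.17) = 0.567.

Power ≈ 0.567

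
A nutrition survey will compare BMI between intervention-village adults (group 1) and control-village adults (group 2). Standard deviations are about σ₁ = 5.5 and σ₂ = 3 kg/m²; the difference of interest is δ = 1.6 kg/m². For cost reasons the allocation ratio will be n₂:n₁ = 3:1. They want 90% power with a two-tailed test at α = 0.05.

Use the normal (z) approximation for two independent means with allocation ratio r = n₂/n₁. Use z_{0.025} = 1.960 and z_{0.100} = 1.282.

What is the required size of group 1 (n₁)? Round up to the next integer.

n₁ = (z_{α/2} + z_β)² · (σ₁² + σ₂²/r) / δ²
   = (1.960 + 1.282)² · (5.5² + 3²/3) / 1.6²
   = 10.5106 · (30.25 + 3) / 2.56
   = 10.5106 · 33.25 / 2.56
   = 136.51
Round up → n₁ = 137; n₂ = r·n₁ = 3 × 137 = 411.

n₁ = 137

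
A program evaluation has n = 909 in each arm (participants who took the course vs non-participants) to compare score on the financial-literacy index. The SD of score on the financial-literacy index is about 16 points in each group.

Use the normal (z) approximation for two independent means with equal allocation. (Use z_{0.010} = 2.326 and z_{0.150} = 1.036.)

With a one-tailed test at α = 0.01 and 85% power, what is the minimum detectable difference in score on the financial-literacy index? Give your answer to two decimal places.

Minimum detectable difference ≈ 2.52 points

δ = (z_α + z_β) · √((σ₁²+σ₂²)/n)
  = (2.326 + 1.036) · √(512/909)
  = 3.362 · √0.56326
  = 3.362 · 0.7505
  = 2.5232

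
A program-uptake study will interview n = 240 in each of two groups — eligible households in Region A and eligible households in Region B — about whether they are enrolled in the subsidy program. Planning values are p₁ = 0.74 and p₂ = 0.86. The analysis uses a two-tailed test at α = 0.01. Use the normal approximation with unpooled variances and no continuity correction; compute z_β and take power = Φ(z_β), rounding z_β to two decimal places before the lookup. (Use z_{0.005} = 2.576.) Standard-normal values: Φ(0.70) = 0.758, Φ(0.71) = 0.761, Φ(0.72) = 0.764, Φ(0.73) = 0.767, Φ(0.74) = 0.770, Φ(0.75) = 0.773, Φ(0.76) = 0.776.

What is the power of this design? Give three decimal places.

Power ≈ 0.773

z_β = |p₁−p₂|·√(n/[p₁q₁+p₂q₂]) − z_{α/2}
    = 0.12 · √(240/0.3128) − 2.576
    = 0.12 · 27.6995 − 2.576
    = 3.3239 − 2.576 = 0.7479 → 0.75
Power = Φ(0.75) = 0.773.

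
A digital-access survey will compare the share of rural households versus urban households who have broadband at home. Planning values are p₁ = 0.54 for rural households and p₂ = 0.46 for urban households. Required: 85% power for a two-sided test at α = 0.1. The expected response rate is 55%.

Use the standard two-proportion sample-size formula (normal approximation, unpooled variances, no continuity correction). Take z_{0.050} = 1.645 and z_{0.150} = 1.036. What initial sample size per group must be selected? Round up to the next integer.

n = (z_{α/2} + z_β)² · [p₁(1−p₁) + p₂(1−p₂)] / (p₁ − p₂)²
  = (1.645 + 1.036)² · (0.54·0.46 + 0.46·0.54) / (0.08)²
  = (2.681)² · (0.2484 + 0.2484) / 0.0064
  = 7.1878 · 0.4968 / 0.0064
  = 557.95
Adjust for 55% response: 557.95 / 0.55 = 1014.45.
Round up → n = 1015 per group.

n = 1015 per group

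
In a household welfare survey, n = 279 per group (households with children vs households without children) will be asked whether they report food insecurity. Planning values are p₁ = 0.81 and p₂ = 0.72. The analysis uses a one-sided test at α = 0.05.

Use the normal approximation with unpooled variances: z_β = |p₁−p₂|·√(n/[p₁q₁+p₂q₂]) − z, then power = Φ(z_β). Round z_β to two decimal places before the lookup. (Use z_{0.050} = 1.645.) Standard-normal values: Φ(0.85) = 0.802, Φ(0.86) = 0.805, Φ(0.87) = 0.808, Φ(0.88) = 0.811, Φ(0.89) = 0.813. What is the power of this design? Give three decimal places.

z_β = |p₁−p₂|·√(n/[p₁q₁+p₂q₂]) − z_α
    = 0.09 · √(279/0.3555) − 1.645
    = 0.09 · 28.0145 − 1.645
    = 2.5213 − 1.645 = 0.8763 → 0.88
Power = Φ(0.88) = 0.811.

Power ≈ 0.811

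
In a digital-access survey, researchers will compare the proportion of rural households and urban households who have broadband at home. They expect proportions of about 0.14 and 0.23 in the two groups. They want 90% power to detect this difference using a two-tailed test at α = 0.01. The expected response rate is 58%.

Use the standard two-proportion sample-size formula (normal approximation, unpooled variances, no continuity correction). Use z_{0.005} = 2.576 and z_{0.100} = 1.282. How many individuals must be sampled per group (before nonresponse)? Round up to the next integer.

n = 943 per group

n = (z_{α/2} + z_β)² · [p₁(1−p₁) + p₂(1−p₂)] / (p₁ − p₂)²
  = (2.576 + 1.282)² · (0.14·0.86 + 0.23·0.77) / (-0.09)²
  = (3.858)² · (0.1204 + 0.1771) / 0.0081
  = 14.8842 · 0.2975 / 0.0081
  = 546.67
Adjust for 58% response: 546.67 / 0.58 = 942.54.
Round up → n = 943 per group.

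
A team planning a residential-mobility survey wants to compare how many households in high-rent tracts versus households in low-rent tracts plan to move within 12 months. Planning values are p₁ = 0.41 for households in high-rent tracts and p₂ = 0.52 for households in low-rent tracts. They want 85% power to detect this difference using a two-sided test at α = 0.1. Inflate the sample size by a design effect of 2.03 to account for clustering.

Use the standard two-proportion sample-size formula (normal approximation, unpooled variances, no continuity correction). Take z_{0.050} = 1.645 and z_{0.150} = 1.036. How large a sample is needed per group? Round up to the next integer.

n = 593 per group

n = (z_{α/2} + z_β)² · [p₁(1−p₁) + p₂(1−p₂)] / (p₁ − p₂)²
  = (1.645 + 1.036)² · (0.41·0.59 + 0.52·0.48) / (-0.11)²
  = (2.681)² · (0.2419 + 0.2496) / 0.0121
  = 7.1878 · 0.4915 / 0.0121
  = 291.97
Design effect: 2.03 × 291.97 = 592.69.
Round up → n = 593 per group.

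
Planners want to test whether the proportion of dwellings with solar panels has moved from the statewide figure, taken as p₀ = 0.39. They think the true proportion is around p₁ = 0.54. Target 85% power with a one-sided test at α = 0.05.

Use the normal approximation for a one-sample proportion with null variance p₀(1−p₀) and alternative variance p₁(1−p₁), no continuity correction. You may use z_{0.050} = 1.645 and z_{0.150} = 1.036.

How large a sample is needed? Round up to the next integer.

n = [z_α·√(p₀q₀) + z_β·√(p₁q₁)]² / (p₁ − p₀)²
  = [1.645·√(0.39·0.61) + 1.036·√(0.54·0.46)]² / (0.15)²
  = [1.645·0.4877 + 1.036·0.4984]² / 0.0225
  = [1.3187]² / 0.0225
  = 77.29
Round up → n = 78.

n = 78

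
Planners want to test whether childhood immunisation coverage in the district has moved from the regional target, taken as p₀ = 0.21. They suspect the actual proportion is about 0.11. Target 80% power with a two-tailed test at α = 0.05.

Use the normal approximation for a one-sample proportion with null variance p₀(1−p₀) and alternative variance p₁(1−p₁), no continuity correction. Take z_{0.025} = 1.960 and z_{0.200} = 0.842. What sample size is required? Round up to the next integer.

n = [z_{α/2}·√(p₀q₀) + z_β·√(p₁q₁)]² / (p₁ − p₀)²
  = [1.960·√(0.21·0.79) + 0.842·√(0.11·0.89)]² / (-0.10)²
  = [1.960·0.4073 + 0.842·0.3129]² / 0.0100
  = [1.0618]² / 0.0100
  = 112.74
Round up → n = 113.

n = 113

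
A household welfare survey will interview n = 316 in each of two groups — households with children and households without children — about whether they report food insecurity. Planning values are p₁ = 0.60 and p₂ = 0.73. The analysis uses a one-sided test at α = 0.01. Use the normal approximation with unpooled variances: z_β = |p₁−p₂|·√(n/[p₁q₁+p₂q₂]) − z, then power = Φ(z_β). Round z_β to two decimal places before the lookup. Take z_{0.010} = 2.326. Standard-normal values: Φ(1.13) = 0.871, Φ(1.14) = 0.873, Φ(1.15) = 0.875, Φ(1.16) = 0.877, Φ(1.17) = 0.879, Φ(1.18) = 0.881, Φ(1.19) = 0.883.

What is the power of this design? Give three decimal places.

Power ≈ 0.879

z_β = |p₁−p₂|·√(n/[p₁q₁+p₂q₂]) − z_α
    = 0.13 · √(316/0.4371) − 2.326
    = 0.13 · 26.8877 − 2.326
    = 3.4954 − 2.326 = 1.1694 → 1.17
Power = Φ(1.17) = 0.879.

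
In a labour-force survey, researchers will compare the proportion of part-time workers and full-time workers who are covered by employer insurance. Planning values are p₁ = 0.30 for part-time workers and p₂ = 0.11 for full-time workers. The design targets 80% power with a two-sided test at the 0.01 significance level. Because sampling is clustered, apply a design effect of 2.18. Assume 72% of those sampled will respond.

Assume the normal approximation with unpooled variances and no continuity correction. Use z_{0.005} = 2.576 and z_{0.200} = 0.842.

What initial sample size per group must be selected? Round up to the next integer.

n = (z_{α/2} + z_β)² · [p₁(1−p₁) + p₂(1−p₂)] / (p₁ − p₂)²
  = (2.576 + 0.842)² · (0.30·0.70 + 0.11·0.89) / (0.19)²
  = (3.418)² · (0.2100 + 0.0979) / 0.0361
  = 11.6827 · 0.3079 / 0.0361
  = 99.64
Design effect: 2.18 × 99.64 = 217.22.
Adjust for 72% response: 217.22 / 0.72 = 301.70.
Round up → n = 302 per group.

n = 302 per group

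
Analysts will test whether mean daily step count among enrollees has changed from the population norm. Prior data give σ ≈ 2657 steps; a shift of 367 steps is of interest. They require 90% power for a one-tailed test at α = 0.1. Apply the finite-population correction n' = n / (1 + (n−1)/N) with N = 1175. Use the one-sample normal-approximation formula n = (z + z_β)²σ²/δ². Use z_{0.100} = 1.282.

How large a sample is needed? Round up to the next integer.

n = 267

n = (z_α + z_β)² · σ² / δ²
  = (1.282 + 1.282)² · 2657² / 367²
  = 6.5741 · 7059649 / 134689
  = 344.58
Finite-population correction (N = 1175): 344.58 / (1 + (344.58 − 1)/1175) = 266.62.
Round up → n = 267.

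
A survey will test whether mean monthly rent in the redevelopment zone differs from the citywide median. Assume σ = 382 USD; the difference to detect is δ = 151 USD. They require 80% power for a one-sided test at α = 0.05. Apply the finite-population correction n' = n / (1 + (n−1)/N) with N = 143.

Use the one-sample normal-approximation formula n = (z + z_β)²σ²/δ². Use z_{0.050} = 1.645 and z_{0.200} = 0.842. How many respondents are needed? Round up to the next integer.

n = 32

n = (z_α + z_β)² · σ² / δ²
  = (1.645 + 0.842)² · 382² / 151²
  = 6.1852 · 145924 / 22801
  = 39.58
Finite-population correction (N = 143): 39.58 / (1 + (39.58 − 1)/143) = 31.17.
Round up → n = 32.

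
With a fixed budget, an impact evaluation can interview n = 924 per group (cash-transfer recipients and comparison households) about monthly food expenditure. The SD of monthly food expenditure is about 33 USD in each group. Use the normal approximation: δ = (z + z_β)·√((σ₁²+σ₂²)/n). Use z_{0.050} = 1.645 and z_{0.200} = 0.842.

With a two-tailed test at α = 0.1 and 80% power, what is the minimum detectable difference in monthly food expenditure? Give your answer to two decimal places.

δ = (z_{α/2} + z_β) · √((σ₁²+σ₂²)/n)
  = (1.645 + 0.842) · √(2178/924)
  = 2.487 · √2.3571
  = 2.487 · 1.5353
  = 3.8183

Minimum detectable difference ≈ 3.82 USD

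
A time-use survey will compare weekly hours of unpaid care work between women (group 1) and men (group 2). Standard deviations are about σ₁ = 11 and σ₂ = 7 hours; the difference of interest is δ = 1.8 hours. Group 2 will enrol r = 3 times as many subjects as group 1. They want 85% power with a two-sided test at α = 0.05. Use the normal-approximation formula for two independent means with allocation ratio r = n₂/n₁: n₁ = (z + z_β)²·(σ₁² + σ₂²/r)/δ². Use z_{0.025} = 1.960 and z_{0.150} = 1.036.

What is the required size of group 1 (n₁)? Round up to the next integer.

n₁ = (z_{α/2} + z_β)² · (σ₁² + σ₂²/r) / δ²
   = (1.960 + 1.036)² · (11² + 7²/3) / 1.8²
   = 8.9760 · (121 + 16.3333) / 3.24
   = 8.9760 · 137.3333 / 3.24
   = 380.46
Round up → n₁ = 381; n₂ = r·n₁ = 3 × 381 = 1143.

n₁ = 381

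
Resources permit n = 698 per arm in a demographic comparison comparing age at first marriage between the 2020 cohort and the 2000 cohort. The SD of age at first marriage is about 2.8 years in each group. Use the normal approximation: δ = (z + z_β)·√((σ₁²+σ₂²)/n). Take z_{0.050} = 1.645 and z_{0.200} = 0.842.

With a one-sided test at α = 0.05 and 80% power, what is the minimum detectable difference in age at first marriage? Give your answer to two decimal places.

Minimum detectable difference ≈ 0.37 years

δ = (z_α + z_β) · √((σ₁²+σ₂²)/n)
  = (1.645 + 0.842) · √(15.68/698)
  = 2.487 · √0.02246
  = 2.487 · 0.1499
  = 0.3728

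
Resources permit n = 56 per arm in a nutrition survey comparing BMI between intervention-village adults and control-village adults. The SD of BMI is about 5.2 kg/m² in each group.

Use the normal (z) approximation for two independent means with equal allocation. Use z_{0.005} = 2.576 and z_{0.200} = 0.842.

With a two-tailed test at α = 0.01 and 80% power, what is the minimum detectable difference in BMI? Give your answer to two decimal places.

δ = (z_{α/2} + z_β) · √((σ₁²+σ₂²)/n)
  = (2.576 + 0.842) · √(54.08/56)
  = 3.418 · √0.96571
  = 3.418 · 0.9827
  = 3.3589

Minimum detectable difference ≈ 3.36 kg/m²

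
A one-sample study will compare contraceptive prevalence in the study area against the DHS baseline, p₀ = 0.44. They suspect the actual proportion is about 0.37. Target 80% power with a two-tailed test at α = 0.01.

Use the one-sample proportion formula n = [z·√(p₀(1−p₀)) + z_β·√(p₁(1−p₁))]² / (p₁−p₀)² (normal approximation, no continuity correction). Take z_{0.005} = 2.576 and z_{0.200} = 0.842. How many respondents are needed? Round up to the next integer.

n = 580

n = [z_{α/2}·√(p₀q₀) + z_β·√(p₁q₁)]² / (p₁ − p₀)²
  = [2.576·√(0.44·0.56) + 0.842·√(0.37·0.63)]² / (-0.07)²
  = [2.576·0.4964 + 0.842·0.4828]² / 0.0049
  = [1.6852]² / 0.0049
  = 579.58
Round up → n = 580.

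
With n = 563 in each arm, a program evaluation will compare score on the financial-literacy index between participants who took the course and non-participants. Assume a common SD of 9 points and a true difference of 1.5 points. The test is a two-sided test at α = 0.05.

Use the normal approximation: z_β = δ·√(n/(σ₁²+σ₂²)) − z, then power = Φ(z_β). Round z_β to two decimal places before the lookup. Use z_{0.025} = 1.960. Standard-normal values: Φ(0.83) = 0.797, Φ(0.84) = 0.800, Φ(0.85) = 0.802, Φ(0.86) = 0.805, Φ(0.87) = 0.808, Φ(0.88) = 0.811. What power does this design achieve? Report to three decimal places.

Power ≈ 0.800

z_β = δ·√(n/(σ₁²+σ₂²)) − z_{α/2}
    = 1.5 · √(563/162) − 1.960
    = 1.5 · 1.86422 − 1.960
    = 2.7963 − 1.960 = 0.8363 → 0.84
Power = Φ(0.84) = 0.800.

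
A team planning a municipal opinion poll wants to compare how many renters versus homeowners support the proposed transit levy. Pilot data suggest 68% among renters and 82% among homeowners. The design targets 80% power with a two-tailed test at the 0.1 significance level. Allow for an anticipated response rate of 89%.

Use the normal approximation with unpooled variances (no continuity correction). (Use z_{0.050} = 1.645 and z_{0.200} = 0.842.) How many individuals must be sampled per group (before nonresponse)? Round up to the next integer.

n = (z_{α/2} + z_β)² · [p₁(1−p₁) + p₂(1−p₂)] / (p₁ − p₂)²
  = (1.645 + 0.842)² · (0.68·0.32 + 0.82·0.18) / (-0.14)²
  = (2.487)² · (0.2176 + 0.1476) / 0.0196
  = 6.1852 · 0.3652 / 0.0196
  = 115.25
Adjust for 89% response: 115.25 / 0.89 = 129.49.
Round up → n = 130 per group.

n = 130 per group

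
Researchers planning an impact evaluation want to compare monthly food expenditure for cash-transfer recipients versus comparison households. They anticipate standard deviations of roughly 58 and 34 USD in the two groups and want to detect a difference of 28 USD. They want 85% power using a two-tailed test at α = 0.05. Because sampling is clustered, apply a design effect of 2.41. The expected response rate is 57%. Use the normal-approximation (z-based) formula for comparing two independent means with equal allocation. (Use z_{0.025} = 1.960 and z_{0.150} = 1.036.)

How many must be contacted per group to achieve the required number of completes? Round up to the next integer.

n = (z_{α/2} + z_β)² · (σ₁² + σ₂²) / δ²
  = (1.960 + 1.036)² · (58² + 34² = 4520) / 28²
  = 8.9760 · 4520 / 784
  = 51.75
Design effect: 2.41 × 51.75 = 124.72.
Adjust for 57% response: 124.72 / 0.57 = 218.80.
Round up → n = 219 per group.

n = 219 per group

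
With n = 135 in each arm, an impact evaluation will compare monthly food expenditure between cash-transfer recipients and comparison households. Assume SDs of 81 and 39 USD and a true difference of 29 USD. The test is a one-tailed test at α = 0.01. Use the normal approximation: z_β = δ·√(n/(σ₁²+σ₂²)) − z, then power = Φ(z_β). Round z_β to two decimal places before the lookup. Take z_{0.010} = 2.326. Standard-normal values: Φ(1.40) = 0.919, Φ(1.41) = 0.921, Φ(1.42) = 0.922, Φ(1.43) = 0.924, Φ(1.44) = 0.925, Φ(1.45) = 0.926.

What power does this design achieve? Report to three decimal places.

Power ≈ 0.922

z_β = δ·√(n/(σ₁²+σ₂²)) − z_α
    = 29 · √(135/8082) − 2.326
    = 29 · 0.12924 − 2.326
    = 3.7481 − 2.326 = 1.4221 → 1.42
Power = Φ(1.42) = 0.922.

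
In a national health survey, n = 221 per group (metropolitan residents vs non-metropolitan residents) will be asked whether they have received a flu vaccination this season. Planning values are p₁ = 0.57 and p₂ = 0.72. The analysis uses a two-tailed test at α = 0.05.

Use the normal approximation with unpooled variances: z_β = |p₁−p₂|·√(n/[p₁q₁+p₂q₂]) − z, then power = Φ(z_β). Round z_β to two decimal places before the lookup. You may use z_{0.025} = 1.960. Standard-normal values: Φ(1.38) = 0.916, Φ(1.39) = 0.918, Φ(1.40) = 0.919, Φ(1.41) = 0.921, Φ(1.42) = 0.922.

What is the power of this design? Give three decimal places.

Power ≈ 0.916

z_β = |p₁−p₂|·√(n/[p₁q₁+p₂q₂]) − z_{α/2}
    = 0.15 · √(221/0.4467) − 1.960
    = 0.15 · 22.2427 − 1.960
    = 3.3364 − 1.960 = 1.3764 → 1.38
Power = Φ(1.38) = 0.916.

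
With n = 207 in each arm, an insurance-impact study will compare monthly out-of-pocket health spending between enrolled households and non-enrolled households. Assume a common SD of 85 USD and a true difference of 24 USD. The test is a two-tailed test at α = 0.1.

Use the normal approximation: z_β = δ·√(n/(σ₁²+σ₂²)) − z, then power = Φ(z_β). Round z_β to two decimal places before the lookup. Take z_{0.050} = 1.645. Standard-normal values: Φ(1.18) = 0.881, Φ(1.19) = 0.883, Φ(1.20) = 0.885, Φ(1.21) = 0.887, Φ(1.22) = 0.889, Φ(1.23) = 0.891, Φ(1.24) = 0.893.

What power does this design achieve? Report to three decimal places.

Power ≈ 0.891

z_β = δ·√(n/(σ₁²+σ₂²)) − z_{α/2}
    = 24 · √(207/14450) − 1.645
    = 24 · 0.11969 − 1.645
    = 2.8725 − 1.645 = 1.2275 → 1.23
Power = Φ(1.23) = 0.891.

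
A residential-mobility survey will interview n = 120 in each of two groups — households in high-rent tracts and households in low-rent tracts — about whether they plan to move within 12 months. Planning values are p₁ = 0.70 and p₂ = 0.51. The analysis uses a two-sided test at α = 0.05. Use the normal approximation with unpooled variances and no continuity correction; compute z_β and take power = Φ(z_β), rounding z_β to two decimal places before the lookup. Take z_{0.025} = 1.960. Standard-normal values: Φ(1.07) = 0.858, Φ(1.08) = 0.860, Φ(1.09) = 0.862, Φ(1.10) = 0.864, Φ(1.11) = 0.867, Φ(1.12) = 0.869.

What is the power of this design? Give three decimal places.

Power ≈ 0.867

z_β = |p₁−p₂|·√(n/[p₁q₁+p₂q₂]) − z_{α/2}
    = 0.19 · √(120/0.4599) − 1.960
    = 0.19 · 16.1532 − 1.960
    = 3.0691 − 1.960 = 1.1091 → 1.11
Power = Φ(1.11) = 0.867.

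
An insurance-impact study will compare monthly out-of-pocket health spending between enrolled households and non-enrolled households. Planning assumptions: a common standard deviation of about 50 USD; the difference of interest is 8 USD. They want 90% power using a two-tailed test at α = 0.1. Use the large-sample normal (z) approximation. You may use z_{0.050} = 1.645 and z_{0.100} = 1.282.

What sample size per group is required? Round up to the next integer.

n = 670 per group

n = (z_{α/2} + z_β)² · (σ₁² + σ₂²) / δ²
  = (1.645 + 1.282)² · (2·50² = 5000) / 8²
  = 8.5673 · 5000 / 64
  = 669.32
Round up → n = 670 per group.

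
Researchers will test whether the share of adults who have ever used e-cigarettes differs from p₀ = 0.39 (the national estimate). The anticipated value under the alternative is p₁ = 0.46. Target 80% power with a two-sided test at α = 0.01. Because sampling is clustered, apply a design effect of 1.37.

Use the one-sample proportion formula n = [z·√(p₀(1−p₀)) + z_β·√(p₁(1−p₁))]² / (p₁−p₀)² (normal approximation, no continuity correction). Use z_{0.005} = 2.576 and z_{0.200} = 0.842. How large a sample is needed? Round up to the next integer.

n = 786

n = [z_{α/2}·√(p₀q₀) + z_β·√(p₁q₁)]² / (p₁ − p₀)²
  = [2.576·√(0.39·0.61) + 0.842·√(0.46·0.54)]² / (0.07)²
  = [2.576·0.4877 + 0.842·0.4984]² / 0.0049
  = [1.6761]² / 0.0049
  = 573.33
Design effect: 1.37 × 573.33 = 785.46.
Round up → n = 786.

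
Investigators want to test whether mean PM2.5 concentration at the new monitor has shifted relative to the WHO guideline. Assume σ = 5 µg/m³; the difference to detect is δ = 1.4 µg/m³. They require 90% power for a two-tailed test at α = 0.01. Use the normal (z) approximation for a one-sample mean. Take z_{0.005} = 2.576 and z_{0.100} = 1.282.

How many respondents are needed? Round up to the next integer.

n = (z_{α/2} + z_β)² · σ² / δ²
  = (2.576 + 1.282)² · 5² / 1.4²
  = 14.8842 · 25 / 1.96
  = 189.85
Round up → n = 190.

n = 190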